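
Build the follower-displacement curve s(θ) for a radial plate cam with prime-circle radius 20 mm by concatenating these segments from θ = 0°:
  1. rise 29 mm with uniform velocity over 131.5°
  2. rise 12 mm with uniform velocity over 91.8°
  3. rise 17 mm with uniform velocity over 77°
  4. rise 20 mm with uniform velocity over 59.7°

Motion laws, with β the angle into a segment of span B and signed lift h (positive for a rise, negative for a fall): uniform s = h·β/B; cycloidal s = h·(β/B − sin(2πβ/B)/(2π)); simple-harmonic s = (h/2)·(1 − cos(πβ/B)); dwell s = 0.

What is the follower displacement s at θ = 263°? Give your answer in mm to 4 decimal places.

seg 1 [0°–131.5°] uniform, h=29: full span → s += 29 → s = 29.0000
seg 2 [131.5°–223.3°] uniform, h=12: full span → s += 12 → s = 41.0000
seg 3 [223.3°–300.3°] uniform, h=17: θ=263° here. β=39.7, B=77. 17·39.7/77 = 8.7649 → s = 49.7649

49.7649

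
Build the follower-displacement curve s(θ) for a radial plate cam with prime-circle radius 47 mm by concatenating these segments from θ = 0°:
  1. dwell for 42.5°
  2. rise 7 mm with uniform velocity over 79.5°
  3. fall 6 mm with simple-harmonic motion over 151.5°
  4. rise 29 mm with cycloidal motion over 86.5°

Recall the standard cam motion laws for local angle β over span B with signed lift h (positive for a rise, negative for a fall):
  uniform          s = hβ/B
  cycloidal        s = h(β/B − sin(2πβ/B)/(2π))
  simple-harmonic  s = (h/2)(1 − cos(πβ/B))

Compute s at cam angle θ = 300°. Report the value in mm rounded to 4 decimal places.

seg 1 [0°–42.5°] dwell: s stays 0.0000
seg 2 [42.5°–122°] uniform, h=7: full span → s += 7 → s = 7.0000
seg 3 [122°–273.5°] simple-harmonic, h=-6: full span → s += -6 → s = 1.0000
seg 4 [273.5°–360°] cycloidal, h=29: θ=300° here. β=26.5, B=86.5. 29·(0.3064 − sin(2π·0.3064)/(2π)) = 4.5553 → s = 5.5553

5.5553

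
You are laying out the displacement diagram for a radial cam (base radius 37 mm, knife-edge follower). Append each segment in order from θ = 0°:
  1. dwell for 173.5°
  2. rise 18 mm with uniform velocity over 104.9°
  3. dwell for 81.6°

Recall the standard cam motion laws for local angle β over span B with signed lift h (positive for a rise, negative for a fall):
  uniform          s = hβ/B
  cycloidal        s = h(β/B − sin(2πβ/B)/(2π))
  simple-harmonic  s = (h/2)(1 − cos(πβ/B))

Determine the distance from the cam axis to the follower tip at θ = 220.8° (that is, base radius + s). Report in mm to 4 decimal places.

seg 1 [0°–173.5°] dwell: s stays 0.0000
seg 2 [173.5°–278.4°] uniform, h=18: θ=220.8° here. β=47.3, B=104.9. 18·47.3/104.9 = 8.1163 → s = 8.1163
radial distance = base radius + s = 37 + 8.1163 = 45.1163

45.1163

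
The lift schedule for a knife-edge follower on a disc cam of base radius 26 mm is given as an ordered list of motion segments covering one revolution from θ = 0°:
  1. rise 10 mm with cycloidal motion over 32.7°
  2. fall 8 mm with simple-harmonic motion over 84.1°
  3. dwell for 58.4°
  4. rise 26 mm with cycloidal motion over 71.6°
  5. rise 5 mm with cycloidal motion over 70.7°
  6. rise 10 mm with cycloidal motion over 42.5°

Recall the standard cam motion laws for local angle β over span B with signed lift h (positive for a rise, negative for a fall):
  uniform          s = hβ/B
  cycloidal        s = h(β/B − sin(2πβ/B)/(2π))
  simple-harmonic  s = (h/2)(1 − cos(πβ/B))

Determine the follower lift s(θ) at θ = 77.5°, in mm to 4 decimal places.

seg 1 [0°–32.7°] cycloidal, h=10: full span → s += 10 → s = 10.0000
seg 2 [32.7°–116.8°] simple-harmonic, h=-8: θ=77.5° here. β=44.8, B=84.1. -8/2·(1 − cos(π·0.5327)) = -4.4102 → s = 5.5898

5.5898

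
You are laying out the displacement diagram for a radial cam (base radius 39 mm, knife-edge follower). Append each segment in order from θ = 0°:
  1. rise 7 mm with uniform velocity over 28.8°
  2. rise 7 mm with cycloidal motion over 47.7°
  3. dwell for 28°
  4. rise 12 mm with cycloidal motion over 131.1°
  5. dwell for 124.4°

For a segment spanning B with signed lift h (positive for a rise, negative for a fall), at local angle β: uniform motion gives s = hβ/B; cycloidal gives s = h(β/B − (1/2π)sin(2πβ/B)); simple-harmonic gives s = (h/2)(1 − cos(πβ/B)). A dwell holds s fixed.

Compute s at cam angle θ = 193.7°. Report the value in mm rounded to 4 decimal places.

seg 1 [0°–28.8°] uniform, h=7: full span → s += 7 → s = 7.0000
seg 2 [28.8°–76.5°] cycloidal, h=7: full span → s += 7 → s = 14.0000
seg 3 [76.5°–104.5°] dwell: s stays 14.0000
seg 4 [104.5°–235.6°] cycloidal, h=12: θ=193.7° here. β=89.2, B=131.1. 12·(0.6804 − sin(2π·0.6804)/(2π)) = 9.8949 → s = 23.8949

23.8949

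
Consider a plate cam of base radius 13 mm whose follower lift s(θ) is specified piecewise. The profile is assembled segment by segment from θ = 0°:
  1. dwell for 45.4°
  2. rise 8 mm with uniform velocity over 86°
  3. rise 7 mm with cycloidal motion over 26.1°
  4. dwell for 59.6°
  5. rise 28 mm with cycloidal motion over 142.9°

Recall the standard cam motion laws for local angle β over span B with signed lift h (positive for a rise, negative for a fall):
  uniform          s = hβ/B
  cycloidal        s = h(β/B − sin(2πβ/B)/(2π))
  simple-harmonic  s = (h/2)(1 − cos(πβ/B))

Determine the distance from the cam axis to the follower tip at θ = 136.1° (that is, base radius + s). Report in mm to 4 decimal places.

seg 1 [0°–45.4°] dwell: s stays 0.0000
seg 2 [45.4°–131.4°] uniform, h=8: full span → s += 8 → s = 8.0000
seg 3 [131.4°–157.5°] cycloidal, h=7: θ=136.1° here. β=4.7, B=26.1. 7·(0.1801 − sin(2π·0.1801)/(2π)) = 0.2523 → s = 8.2523
radial distance = base radius + s = 13 + 8.2523 = 21.2523

21.2523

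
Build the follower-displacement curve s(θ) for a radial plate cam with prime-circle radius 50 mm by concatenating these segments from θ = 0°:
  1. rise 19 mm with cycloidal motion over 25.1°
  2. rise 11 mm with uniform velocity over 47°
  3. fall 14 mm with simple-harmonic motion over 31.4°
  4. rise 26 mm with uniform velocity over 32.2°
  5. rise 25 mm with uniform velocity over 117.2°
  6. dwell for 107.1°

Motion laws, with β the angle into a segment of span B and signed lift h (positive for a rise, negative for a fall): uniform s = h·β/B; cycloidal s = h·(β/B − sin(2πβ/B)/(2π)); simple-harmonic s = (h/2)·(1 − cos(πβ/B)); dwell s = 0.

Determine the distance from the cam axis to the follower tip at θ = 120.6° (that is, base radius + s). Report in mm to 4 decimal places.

seg 1 [0°–25.1°] cycloidal, h=19: full span → s += 19 → s = 19.0000
seg 2 [25.1°–72.1°] uniform, h=11: full span → s += 11 → s = 30.0000
seg 3 [72.1°–103.5°] simple-harmonic, h=-14: full span → s += -14 → s = 16.0000
seg 4 [103.5°–135.7°] uniform, h=26: θ=120.6° here. β=17.1, B=32.2. 26·17.1/32.2 = 13.8075 → s = 29.8075
radial distance = base radius + s = 50 + 29.8075 = 79.8075

79.8075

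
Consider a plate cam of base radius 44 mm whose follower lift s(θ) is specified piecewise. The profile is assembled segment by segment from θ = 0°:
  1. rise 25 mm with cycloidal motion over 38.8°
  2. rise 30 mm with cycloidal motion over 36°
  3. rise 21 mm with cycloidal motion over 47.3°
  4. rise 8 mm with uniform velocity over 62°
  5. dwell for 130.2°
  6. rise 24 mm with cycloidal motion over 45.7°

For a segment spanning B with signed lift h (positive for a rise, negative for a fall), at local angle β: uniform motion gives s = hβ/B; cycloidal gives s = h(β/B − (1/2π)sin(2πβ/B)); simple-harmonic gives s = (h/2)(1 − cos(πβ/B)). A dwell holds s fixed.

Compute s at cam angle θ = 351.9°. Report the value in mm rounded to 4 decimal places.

seg 1 [0°–38.8°] cycloidal, h=25: full span → s += 25 → s = 25.0000
seg 2 [38.8°–74.8°] cycloidal, h=30: full span → s += 30 → s = 55.0000
seg 3 [74.8°–122.1°] cycloidal, h=21: full span → s += 21 → s = 76.0000
seg 4 [122.1°–184.1°] uniform, h=8: full span → s += 8 → s = 84.0000
seg 5 [184.1°–314.3°] dwell: s stays 84.0000
seg 6 [314.3°–360°] cycloidal, h=24: θ=351.9° here. β=37.6, B=45.7. 24·(0.8228 − sin(2π·0.8228)/(2π)) = 23.1737 → s = 107.1737

107.1737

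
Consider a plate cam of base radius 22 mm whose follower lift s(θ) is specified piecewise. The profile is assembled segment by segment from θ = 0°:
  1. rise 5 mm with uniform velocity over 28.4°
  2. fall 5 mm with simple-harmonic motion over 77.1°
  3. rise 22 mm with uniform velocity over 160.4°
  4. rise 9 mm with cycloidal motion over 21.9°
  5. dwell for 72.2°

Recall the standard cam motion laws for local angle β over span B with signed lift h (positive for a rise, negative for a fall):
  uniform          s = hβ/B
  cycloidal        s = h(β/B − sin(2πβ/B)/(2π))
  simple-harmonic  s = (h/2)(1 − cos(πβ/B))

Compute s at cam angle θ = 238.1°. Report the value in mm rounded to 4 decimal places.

seg 1 [0°–28.4°] uniform, h=5: full span → s += 5 → s = 5.0000
seg 2 [28.4°–105.5°] simple-harmonic, h=-5: full span → s += -5 → s = 0.0000
seg 3 [105.5°–265.9°] uniform, h=22: θ=238.1° here. β=132.6, B=160.4. 22·132.6/160.4 = 18.1870 → s = 18.1870

18.1870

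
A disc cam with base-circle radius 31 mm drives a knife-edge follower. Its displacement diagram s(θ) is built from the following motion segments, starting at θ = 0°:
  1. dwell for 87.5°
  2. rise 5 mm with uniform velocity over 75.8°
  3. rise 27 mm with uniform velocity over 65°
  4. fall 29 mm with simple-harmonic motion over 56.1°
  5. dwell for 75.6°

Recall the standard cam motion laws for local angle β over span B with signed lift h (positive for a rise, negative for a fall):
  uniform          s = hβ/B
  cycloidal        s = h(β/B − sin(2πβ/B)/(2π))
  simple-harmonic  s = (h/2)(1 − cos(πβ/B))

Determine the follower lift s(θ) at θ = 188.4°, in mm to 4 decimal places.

seg 1 [0°–87.5°] dwell: s stays 0.0000
seg 2 [87.5°–163.3°] uniform, h=5: full span → s += 5 → s = 5.0000
seg 3 [163.3°–228.3°] uniform, h=27: θ=188.4° here. β=25.1, B=65. 27·25.1/65 = 10.4262 → s = 15.4262

15.4262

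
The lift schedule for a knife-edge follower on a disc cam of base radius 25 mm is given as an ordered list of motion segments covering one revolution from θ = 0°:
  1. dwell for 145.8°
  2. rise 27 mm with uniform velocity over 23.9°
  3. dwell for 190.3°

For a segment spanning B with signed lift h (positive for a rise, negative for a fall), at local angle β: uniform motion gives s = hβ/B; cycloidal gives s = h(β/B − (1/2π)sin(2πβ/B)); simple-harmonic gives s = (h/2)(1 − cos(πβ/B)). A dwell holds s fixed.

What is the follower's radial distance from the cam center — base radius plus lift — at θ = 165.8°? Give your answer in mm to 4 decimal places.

seg 1 [0°–145.8°] dwell: s stays 0.0000
seg 2 [145.8°–169.7°] uniform, h=27: θ=165.8° here. β=20, B=23.9. 27·20/23.9 = 22.5941 → s = 22.5941
radial distance = base radius + s = 25 + 22.5941 = 47.5941

47.5941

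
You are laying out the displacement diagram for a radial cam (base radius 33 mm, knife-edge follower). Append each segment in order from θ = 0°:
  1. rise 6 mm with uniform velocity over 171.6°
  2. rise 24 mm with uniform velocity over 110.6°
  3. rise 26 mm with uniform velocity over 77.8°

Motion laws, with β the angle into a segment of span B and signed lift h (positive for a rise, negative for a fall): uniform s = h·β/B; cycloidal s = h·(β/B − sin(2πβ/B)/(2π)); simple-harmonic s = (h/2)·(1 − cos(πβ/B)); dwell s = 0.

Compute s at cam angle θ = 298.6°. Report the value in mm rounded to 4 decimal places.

seg 1 [0°–171.6°] uniform, h=6: full span → s += 6 → s = 6.0000
seg 2 [171.6°–282.2°] uniform, h=24: full span → s += 24 → s = 30.0000
seg 3 [282.2°–360°] uniform, h=26: θ=298.6° here. β=16.4, B=77.8. 26·16.4/77.8 = 5.4807 → s = 35.4807

35.4807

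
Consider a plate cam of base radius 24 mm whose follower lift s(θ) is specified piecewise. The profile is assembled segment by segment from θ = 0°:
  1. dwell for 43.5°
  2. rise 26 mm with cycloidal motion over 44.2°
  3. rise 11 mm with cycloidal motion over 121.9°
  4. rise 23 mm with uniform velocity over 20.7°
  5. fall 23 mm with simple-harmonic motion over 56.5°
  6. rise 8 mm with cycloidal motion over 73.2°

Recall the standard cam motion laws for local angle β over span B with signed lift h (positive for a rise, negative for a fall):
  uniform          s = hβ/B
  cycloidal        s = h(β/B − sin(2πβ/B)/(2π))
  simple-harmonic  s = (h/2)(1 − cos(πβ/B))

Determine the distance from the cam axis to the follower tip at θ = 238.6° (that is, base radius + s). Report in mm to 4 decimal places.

seg 1 [0°–43.5°] dwell: s stays 0.0000
seg 2 [43.5°–87.7°] cycloidal, h=26: full span → s += 26 → s = 26.0000
seg 3 [87.7°–209.6°] cycloidal, h=11: full span → s += 11 → s = 37.0000
seg 4 [209.6°–230.3°] uniform, h=23: full span → s += 23 → s = 60.0000
seg 5 [230.3°–286.8°] simple-harmonic, h=-23: θ=238.6° here. β=8.3, B=56.5. -23/2·(1 − cos(π·0.1469)) = -1.2031 → s = 58.7969
radial distance = base radius + s = 24 + 58.7969 = 82.7969

82.7969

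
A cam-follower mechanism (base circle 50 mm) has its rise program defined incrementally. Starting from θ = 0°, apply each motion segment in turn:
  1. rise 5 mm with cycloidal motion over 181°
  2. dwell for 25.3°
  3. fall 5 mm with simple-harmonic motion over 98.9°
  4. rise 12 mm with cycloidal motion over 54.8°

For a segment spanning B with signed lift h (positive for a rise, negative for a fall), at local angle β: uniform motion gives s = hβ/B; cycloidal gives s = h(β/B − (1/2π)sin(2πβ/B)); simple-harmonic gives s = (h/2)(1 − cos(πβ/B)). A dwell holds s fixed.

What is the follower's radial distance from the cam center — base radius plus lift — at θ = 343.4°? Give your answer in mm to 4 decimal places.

seg 1 [0°–181°] cycloidal, h=5: full span → s += 5 → s = 5.0000
seg 2 [181°–206.3°] dwell: s stays 5.0000
seg 3 [206.3°–305.2°] simple-harmonic, h=-5: full span → s += -5 → s = 0.0000
seg 4 [305.2°–360°] cycloidal, h=12: θ=343.4° here. β=38.2, B=54.8. 12·(0.6971 − sin(2π·0.6971)/(2π)) = 10.1702 → s = 10.1702
radial distance = base radius + s = 50 + 10.1702 = 60.1702

60.1702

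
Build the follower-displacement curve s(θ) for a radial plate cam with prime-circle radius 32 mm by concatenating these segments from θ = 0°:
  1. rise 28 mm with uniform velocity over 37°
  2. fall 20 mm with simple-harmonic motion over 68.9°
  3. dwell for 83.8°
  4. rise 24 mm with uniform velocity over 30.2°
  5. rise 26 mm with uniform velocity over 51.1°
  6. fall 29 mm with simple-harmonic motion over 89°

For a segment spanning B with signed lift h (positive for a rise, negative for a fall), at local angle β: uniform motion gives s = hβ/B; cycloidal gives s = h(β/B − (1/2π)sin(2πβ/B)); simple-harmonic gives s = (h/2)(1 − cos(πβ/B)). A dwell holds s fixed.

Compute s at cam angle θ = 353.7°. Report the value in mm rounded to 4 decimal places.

seg 1 [0°–37°] uniform, h=28: full span → s += 28 → s = 28.0000
seg 2 [37°–105.9°] simple-harmonic, h=-20: full span → s += -20 → s = 8.0000
seg 3 [105.9°–189.7°] dwell: s stays 8.0000
seg 4 [189.7°–219.9°] uniform, h=24: full span → s += 24 → s = 32.0000
seg 5 [219.9°–271°] uniform, h=26: full span → s += 26 → s = 58.0000
seg 6 [271°–360°] simple-harmonic, h=-29: θ=353.7° here. β=82.7, B=89. -29/2·(1 − cos(π·0.9292)) = -28.6429 → s = 29.3571

29.3571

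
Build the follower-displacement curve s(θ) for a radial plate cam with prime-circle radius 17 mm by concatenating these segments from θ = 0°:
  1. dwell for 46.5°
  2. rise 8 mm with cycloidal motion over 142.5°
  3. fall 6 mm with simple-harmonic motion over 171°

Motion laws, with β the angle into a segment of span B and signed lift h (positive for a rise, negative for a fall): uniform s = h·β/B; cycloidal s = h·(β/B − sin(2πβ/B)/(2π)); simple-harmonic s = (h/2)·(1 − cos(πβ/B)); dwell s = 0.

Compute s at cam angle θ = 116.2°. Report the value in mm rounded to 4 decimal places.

seg 1 [0°–46.5°] dwell: s stays 0.0000
seg 2 [46.5°–189°] cycloidal, h=8: θ=116.2° here. β=69.7, B=142.5. 8·(0.4891 − sin(2π·0.4891)/(2π)) = 3.8260 → s = 3.8260

3.8260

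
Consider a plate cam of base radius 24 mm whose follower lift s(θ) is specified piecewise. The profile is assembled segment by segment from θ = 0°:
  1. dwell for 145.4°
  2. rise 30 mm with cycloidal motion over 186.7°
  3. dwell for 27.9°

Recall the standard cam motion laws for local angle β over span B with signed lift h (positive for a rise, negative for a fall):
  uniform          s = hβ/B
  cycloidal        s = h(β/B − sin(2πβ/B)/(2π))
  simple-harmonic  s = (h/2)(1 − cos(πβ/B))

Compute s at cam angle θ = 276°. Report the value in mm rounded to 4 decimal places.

seg 1 [0°–145.4°] dwell: s stays 0.0000
seg 2 [145.4°–332.1°] cycloidal, h=30: θ=276° here. β=130.6, B=186.7. 30·(0.6995 − sin(2π·0.6995)/(2π)) = 25.5220 → s = 25.5220

25.5220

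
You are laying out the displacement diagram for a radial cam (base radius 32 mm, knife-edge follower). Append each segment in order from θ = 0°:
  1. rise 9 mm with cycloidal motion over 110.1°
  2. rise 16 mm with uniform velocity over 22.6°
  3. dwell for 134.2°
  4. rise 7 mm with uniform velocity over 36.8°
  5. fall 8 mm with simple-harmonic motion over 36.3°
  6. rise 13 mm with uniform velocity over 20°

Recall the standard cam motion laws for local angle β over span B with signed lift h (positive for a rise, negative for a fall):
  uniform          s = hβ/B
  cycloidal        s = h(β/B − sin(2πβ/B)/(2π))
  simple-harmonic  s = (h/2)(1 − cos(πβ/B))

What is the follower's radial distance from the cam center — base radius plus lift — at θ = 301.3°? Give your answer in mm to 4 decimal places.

seg 1 [0°–110.1°] cycloidal, h=9: full span → s += 9 → s = 9.0000
seg 2 [110.1°–132.7°] uniform, h=16: full span → s += 16 → s = 25.0000
seg 3 [132.7°–266.9°] dwell: s stays 25.0000
seg 4 [266.9°–303.7°] uniform, h=7: θ=301.3° here. β=34.4, B=36.8. 7·34.4/36.8 = 6.5435 → s = 31.5435
radial distance = base radius + s = 32 + 31.5435 = 63.5435

63.5435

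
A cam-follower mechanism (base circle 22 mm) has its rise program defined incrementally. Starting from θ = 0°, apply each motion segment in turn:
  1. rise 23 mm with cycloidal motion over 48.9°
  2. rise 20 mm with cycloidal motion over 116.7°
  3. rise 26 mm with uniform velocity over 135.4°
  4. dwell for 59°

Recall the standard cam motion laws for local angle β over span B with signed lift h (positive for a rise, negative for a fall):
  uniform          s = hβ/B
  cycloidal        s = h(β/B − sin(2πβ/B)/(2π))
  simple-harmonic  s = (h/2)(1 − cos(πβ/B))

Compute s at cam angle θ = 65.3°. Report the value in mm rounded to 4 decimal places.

seg 1 [0°–48.9°] cycloidal, h=23: full span → s += 23 → s = 23.0000
seg 2 [48.9°–165.6°] cycloidal, h=20: θ=65.3° here. β=16.4, B=116.7. 20·(0.1405 − sin(2π·0.1405)/(2π)) = 0.3512 → s = 23.3512

23.3512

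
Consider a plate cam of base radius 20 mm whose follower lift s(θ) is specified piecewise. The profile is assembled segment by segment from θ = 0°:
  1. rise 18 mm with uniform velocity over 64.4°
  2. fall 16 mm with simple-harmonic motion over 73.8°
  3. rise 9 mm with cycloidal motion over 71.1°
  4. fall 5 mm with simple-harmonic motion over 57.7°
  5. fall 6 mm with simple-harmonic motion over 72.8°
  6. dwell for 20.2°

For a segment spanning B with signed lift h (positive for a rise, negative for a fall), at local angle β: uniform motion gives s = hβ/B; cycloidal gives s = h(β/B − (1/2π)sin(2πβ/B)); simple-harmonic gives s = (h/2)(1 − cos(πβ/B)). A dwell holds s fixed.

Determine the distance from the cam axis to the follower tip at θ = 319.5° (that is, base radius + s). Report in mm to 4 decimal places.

seg 1 [0°–64.4°] uniform, h=18: full span → s += 18 → s = 18.0000
seg 2 [64.4°–138.2°] simple-harmonic, h=-16: full span → s += -16 → s = 2.0000
seg 3 [138.2°–209.3°] cycloidal, h=9: full span → s += 9 → s = 11.0000
seg 4 [209.3°–267°] simple-harmonic, h=-5: full span → s += -5 → s = 6.0000
seg 5 [267°–339.8°] simple-harmonic, h=-6: θ=319.5° here. β=52.5, B=72.8. -6/2·(1 − cos(π·0.7212)) = -4.9206 → s = 1.0794
radial distance = base radius + s = 20 + 1.0794 = 21.0794

21.0794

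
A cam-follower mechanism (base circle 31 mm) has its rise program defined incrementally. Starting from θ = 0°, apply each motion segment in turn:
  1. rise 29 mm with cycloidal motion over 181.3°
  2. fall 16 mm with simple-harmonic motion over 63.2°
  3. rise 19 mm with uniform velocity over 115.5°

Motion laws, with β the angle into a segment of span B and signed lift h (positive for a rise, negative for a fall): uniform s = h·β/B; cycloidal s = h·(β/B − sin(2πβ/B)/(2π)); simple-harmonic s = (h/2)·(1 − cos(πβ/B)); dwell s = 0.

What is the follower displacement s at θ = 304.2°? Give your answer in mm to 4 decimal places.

seg 1 [0°–181.3°] cycloidal, h=29: full span → s += 29 → s = 29.0000
seg 2 [181.3°–244.5°] simple-harmonic, h=-16: full span → s += -16 → s = 13.0000
seg 3 [244.5°–360°] uniform, h=19: θ=304.2° here. β=59.7, B=115.5. 19·59.7/115.5 = 9.8208 → s = 22.8208

22.8208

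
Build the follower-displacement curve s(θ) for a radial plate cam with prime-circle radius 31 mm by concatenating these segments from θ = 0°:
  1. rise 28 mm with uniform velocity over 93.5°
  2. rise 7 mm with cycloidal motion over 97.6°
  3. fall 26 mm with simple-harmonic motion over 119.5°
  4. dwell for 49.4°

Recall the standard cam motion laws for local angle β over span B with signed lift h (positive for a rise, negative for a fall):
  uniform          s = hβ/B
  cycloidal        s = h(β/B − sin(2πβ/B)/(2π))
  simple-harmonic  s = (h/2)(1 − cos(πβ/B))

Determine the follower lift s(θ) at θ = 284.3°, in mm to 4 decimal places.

seg 1 [0°–93.5°] uniform, h=28: full span → s += 28 → s = 28.0000
seg 2 [93.5°–191.1°] cycloidal, h=7: full span → s += 7 → s = 35.0000
seg 3 [191.1°–310.6°] simple-harmonic, h=-26: θ=284.3° here. β=93.2, B=119.5. -26/2·(1 − cos(π·0.7799)) = -23.0145 → s = 11.9855

11.9855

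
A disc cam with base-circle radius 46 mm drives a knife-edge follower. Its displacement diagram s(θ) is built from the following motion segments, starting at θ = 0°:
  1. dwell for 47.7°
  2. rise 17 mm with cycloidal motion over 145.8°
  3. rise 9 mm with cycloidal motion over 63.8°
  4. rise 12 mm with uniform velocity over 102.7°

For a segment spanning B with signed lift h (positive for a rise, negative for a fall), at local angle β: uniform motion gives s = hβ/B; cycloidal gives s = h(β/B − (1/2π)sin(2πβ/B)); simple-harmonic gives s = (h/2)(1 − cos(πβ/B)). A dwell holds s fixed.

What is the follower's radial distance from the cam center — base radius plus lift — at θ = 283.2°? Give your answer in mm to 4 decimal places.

seg 1 [0°–47.7°] dwell: s stays 0.0000
seg 2 [47.7°–193.5°] cycloidal, h=17: full span → s += 17 → s = 17.0000
seg 3 [193.5°–257.3°] cycloidal, h=9: full span → s += 9 → s = 26.0000
seg 4 [257.3°–360°] uniform, h=12: θ=283.2° here. β=25.9, B=102.7. 12·25.9/102.7 = 3.0263 → s = 29.0263
radial distance = base radius + s = 46 + 29.0263 = 75.0263

75.0263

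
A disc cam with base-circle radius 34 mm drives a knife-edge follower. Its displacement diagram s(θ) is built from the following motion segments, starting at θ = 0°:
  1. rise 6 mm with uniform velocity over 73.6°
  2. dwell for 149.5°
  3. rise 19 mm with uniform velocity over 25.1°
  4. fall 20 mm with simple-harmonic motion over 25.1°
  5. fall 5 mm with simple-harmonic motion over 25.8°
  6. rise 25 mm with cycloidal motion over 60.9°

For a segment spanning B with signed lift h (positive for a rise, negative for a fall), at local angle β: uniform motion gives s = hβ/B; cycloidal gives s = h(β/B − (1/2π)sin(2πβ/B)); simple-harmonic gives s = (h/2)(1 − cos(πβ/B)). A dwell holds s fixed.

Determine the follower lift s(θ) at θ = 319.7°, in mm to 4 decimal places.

seg 1 [0°–73.6°] uniform, h=6: full span → s += 6 → s = 6.0000
seg 2 [73.6°–223.1°] dwell: s stays 6.0000
seg 3 [223.1°–248.2°] uniform, h=19: full span → s += 19 → s = 25.0000
seg 4 [248.2°–273.3°] simple-harmonic, h=-20: full span → s += -20 → s = 5.0000
seg 5 [273.3°–299.1°] simple-harmonic, h=-5: full span → s += -5 → s = 0.0000
seg 6 [299.1°–360°] cycloidal, h=25: θ=319.7° here. β=20.6, B=60.9. 25·(0.3383 − sin(2π·0.3383)/(2π)) = 5.0739 → s = 5.0739

5.0739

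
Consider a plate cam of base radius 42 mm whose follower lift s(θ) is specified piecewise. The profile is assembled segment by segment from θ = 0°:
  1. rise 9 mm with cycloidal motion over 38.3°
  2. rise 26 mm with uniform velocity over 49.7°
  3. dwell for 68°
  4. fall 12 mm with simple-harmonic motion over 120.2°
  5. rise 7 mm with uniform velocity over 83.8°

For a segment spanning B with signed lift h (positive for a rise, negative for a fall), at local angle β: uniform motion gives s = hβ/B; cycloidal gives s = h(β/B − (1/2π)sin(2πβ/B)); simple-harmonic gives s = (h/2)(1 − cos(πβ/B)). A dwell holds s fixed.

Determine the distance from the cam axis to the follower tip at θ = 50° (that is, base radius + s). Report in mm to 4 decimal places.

seg 1 [0°–38.3°] cycloidal, h=9: full span → s += 9 → s = 9.0000
seg 2 [38.3°–88°] uniform, h=26: θ=50° here. β=11.7, B=49.7. 26·11.7/49.7 = 6.1207 → s = 15.1207
radial distance = base radius + s = 42 + 15.1207 = 57.1207

57.1207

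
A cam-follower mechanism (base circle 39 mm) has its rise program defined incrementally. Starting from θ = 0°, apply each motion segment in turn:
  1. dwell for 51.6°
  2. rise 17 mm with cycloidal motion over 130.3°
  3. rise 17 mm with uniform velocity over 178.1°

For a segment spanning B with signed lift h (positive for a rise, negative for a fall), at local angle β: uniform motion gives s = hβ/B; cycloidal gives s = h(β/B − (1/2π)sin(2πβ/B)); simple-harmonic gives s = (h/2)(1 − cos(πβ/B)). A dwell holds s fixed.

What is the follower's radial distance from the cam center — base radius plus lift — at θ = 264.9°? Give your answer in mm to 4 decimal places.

seg 1 [0°–51.6°] dwell: s stays 0.0000
seg 2 [51.6°–181.9°] cycloidal, h=17: full span → s += 17 → s = 17.0000
seg 3 [181.9°–360°] uniform, h=17: θ=264.9° here. β=83, B=178.1. 17·83/178.1 = 7.9225 → s = 24.9225
radial distance = base radius + s = 39 + 24.9225 = 63.9225

63.9225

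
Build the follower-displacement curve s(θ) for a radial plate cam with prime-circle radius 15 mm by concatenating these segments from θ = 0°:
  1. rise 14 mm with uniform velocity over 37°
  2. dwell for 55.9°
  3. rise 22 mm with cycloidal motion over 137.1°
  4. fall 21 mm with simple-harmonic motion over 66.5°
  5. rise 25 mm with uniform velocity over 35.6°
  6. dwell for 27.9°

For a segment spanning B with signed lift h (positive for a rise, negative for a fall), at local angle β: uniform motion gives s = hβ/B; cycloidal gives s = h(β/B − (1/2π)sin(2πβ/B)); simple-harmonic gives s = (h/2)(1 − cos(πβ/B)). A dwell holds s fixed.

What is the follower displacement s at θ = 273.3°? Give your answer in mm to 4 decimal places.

seg 1 [0°–37°] uniform, h=14: full span → s += 14 → s = 14.0000
seg 2 [37°–92.9°] dwell: s stays 14.0000
seg 3 [92.9°–230°] cycloidal, h=22: full span → s += 22 → s = 36.0000
seg 4 [230°–296.5°] simple-harmonic, h=-21: θ=273.3° here. β=43.3, B=66.5. -21/2·(1 − cos(π·0.6511)) = -15.3000 → s = 20.7000

20.7000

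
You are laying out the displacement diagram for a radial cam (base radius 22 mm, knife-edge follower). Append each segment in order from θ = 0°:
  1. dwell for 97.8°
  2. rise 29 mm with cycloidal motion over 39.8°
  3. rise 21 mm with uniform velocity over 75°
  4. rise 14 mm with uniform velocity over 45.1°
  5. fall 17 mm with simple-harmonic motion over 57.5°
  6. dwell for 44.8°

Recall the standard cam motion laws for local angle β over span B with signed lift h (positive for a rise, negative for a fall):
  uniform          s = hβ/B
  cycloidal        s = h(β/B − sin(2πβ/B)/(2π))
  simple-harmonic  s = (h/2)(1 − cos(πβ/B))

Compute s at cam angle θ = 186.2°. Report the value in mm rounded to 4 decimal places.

seg 1 [0°–97.8°] dwell: s stays 0.0000
seg 2 [97.8°–137.6°] cycloidal, h=29: full span → s += 29 → s = 29.0000
seg 3 [137.6°–212.6°] uniform, h=21: θ=186.2° here. β=48.6, B=75. 21·48.6/75 = 13.6080 → s = 42.6080

42.6080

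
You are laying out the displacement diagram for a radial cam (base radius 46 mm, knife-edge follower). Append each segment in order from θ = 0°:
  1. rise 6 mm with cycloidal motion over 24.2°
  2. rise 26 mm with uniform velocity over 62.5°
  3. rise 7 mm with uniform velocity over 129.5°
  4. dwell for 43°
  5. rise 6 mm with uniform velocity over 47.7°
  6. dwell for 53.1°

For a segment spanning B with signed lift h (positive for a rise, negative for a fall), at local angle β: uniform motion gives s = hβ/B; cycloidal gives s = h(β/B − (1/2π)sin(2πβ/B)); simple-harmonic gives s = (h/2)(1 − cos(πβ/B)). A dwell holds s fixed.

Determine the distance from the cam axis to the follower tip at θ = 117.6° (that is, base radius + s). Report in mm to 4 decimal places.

seg 1 [0°–24.2°] cycloidal, h=6: full span → s += 6 → s = 6.0000
seg 2 [24.2°–86.7°] uniform, h=26: full span → s += 26 → s = 32.0000
seg 3 [86.7°–216.2°] uniform, h=7: θ=117.6° here. β=30.9, B=129.5. 7·30.9/129.5 = 1.6703 → s = 33.6703
radial distance = base radius + s = 46 + 33.6703 = 79.6703

79.6703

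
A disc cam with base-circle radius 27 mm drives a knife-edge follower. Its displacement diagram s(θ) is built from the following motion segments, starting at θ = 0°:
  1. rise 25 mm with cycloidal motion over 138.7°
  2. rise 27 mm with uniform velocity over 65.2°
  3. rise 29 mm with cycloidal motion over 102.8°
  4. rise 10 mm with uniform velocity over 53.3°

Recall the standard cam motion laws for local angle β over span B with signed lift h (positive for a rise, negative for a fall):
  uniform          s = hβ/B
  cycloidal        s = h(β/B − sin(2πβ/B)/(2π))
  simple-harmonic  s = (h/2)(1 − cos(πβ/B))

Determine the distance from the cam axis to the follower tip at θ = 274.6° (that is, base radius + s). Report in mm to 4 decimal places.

seg 1 [0°–138.7°] cycloidal, h=25: full span → s += 25 → s = 25.0000
seg 2 [138.7°–203.9°] uniform, h=27: full span → s += 27 → s = 52.0000
seg 3 [203.9°–306.7°] cycloidal, h=29: θ=274.6° here. β=70.7, B=102.8. 29·(0.6877 − sin(2π·0.6877)/(2π)) = 24.2114 → s = 76.2114
radial distance = base radius + s = 27 + 76.2114 = 103.2114

103.2114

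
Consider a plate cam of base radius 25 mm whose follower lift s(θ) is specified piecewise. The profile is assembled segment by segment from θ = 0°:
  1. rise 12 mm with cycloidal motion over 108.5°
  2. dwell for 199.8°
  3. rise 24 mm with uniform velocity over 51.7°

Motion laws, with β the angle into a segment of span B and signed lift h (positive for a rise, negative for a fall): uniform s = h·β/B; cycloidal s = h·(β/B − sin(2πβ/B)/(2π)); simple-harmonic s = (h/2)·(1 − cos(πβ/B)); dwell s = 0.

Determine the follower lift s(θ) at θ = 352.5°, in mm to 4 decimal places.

seg 1 [0°–108.5°] cycloidal, h=12: full span → s += 12 → s = 12.0000
seg 2 [108.5°–308.3°] dwell: s stays 12.0000
seg 3 [308.3°–360°] uniform, h=24: θ=352.5° here. β=44.2, B=51.7. 24·44.2/51.7 = 20.5184 → s = 32.5184

32.5184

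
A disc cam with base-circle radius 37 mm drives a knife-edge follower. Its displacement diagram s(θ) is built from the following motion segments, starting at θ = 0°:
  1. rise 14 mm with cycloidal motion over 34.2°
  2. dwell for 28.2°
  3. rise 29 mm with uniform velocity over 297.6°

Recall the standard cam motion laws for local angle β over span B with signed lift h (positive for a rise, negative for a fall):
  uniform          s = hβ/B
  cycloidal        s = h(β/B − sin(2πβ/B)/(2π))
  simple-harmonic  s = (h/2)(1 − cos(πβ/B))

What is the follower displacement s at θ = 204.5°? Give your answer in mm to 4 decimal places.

seg 1 [0°–34.2°] cycloidal, h=14: full span → s += 14 → s = 14.0000
seg 2 [34.2°–62.4°] dwell: s stays 14.0000
seg 3 [62.4°–360°] uniform, h=29: θ=204.5° here. β=142.1, B=297.6. 29·142.1/297.6 = 13.8471 → s = 27.8471

27.8471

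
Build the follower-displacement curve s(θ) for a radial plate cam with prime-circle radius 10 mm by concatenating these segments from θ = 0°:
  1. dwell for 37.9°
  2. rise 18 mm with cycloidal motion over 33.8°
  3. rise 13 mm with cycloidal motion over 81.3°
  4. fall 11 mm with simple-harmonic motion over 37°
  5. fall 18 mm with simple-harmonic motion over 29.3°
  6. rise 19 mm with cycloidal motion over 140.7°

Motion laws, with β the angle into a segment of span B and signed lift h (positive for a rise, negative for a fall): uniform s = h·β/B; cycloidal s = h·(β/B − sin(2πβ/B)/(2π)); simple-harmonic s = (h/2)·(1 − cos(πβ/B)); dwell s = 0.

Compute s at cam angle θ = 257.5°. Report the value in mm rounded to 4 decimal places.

seg 1 [0°–37.9°] dwell: s stays 0.0000
seg 2 [37.9°–71.7°] cycloidal, h=18: full span → s += 18 → s = 18.0000
seg 3 [71.7°–153°] cycloidal, h=13: full span → s += 13 → s = 31.0000
seg 4 [153°–190°] simple-harmonic, h=-11: full span → s += -11 → s = 20.0000
seg 5 [190°–219.3°] simple-harmonic, h=-18: full span → s += -18 → s = 2.0000
seg 6 [219.3°–360°] cycloidal, h=19: θ=257.5° here. β=38.2, B=140.7. 19·(0.2715 − sin(2π·0.2715)/(2π)) = 2.1621 → s = 4.1621

4.1621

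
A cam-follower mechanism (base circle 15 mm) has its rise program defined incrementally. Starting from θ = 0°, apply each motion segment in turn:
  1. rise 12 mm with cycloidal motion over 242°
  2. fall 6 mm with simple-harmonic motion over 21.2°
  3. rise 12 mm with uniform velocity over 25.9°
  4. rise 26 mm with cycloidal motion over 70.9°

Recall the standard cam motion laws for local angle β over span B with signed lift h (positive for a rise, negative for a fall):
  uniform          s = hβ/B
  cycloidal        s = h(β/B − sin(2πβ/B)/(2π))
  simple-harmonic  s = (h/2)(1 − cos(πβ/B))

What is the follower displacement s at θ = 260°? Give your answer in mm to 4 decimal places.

seg 1 [0°–242°] cycloidal, h=12: full span → s += 12 → s = 12.0000
seg 2 [242°–263.2°] simple-harmonic, h=-6: θ=260° here. β=18, B=21.2. -6/2·(1 − cos(π·0.8491)) = -5.6690 → s = 6.3310

6.3310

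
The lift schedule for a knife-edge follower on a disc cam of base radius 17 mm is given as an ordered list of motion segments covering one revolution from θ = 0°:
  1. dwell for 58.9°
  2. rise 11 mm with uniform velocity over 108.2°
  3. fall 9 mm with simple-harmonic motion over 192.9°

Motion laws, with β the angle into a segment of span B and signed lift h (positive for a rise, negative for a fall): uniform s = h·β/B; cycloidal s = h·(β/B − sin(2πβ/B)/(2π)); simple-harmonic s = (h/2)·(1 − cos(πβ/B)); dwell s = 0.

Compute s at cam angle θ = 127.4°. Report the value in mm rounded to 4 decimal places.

seg 1 [0°–58.9°] dwell: s stays 0.0000
seg 2 [58.9°–167.1°] uniform, h=11: θ=127.4° here. β=68.5, B=108.2. 11·68.5/108.2 = 6.9640 → s = 6.9640

6.9640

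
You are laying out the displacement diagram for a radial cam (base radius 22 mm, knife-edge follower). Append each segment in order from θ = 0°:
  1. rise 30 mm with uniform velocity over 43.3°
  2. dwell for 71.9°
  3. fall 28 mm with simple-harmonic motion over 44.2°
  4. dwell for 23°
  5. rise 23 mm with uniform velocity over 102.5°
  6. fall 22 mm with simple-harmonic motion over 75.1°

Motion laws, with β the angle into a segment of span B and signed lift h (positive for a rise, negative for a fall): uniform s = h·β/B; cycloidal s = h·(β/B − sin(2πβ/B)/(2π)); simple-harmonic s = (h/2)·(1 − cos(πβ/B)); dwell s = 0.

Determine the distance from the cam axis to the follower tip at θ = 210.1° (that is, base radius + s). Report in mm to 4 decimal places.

seg 1 [0°–43.3°] uniform, h=30: full span → s += 30 → s = 30.0000
seg 2 [43.3°–115.2°] dwell: s stays 30.0000
seg 3 [115.2°–159.4°] simple-harmonic, h=-28: full span → s += -28 → s = 2.0000
seg 4 [159.4°–182.4°] dwell: s stays 2.0000
seg 5 [182.4°–284.9°] uniform, h=23: θ=210.1° here. β=27.7, B=102.5. 23·27.7/102.5 = 6.2156 → s = 8.2156
radial distance = base radius + s = 22 + 8.2156 = 30.2156

30.2156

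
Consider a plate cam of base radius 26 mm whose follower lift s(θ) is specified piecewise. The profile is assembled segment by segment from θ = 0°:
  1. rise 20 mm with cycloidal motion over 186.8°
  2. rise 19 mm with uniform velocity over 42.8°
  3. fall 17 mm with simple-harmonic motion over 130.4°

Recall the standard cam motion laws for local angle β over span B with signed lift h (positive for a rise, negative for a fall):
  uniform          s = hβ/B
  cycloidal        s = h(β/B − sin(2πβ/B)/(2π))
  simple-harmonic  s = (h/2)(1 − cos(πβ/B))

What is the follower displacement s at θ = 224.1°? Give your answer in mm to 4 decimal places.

seg 1 [0°–186.8°] cycloidal, h=20: full span → s += 20 → s = 20.0000
seg 2 [186.8°–229.6°] uniform, h=19: θ=224.1° here. β=37.3, B=42.8. 19·37.3/42.8 = 16.5584 → s = 36.5584

36.5584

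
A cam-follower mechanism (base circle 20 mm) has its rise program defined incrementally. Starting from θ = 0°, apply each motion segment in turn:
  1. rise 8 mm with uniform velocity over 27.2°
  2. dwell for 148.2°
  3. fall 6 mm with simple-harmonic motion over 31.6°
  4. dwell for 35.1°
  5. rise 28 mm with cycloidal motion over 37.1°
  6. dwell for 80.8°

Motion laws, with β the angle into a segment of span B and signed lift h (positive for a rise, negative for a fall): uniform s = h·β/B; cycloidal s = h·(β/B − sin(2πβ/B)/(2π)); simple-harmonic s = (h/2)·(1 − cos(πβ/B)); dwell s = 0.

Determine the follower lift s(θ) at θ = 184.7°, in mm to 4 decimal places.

seg 1 [0°–27.2°] uniform, h=8: full span → s += 8 → s = 8.0000
seg 2 [27.2°–175.4°] dwell: s stays 8.0000
seg 3 [175.4°–207°] simple-harmonic, h=-6: θ=184.7° here. β=9.3, B=31.6. -6/2·(1 − cos(π·0.2943)) = -1.1935 → s = 6.8065

6.8065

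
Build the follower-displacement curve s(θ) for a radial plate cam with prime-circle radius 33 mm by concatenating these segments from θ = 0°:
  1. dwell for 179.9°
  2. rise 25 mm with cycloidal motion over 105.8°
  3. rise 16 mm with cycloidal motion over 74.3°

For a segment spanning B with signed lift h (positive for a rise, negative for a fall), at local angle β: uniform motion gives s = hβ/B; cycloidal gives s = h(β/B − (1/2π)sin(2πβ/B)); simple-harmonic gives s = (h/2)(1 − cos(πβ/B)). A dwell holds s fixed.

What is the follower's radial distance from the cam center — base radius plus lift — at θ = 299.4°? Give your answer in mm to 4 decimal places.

seg 1 [0°–179.9°] dwell: s stays 0.0000
seg 2 [179.9°–285.7°] cycloidal, h=25: full span → s += 25 → s = 25.0000
seg 3 [285.7°–360°] cycloidal, h=16: θ=299.4° here. β=13.7, B=74.3. 16·(0.1844 − sin(2π·0.1844)/(2π)) = 0.6171 → s = 25.6171
radial distance = base radius + s = 33 + 25.6171 = 58.6171

58.6171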